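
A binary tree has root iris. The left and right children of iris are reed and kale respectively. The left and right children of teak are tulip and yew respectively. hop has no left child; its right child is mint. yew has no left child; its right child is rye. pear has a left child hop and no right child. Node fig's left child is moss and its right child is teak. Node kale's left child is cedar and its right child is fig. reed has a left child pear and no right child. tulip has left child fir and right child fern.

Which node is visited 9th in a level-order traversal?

teak

Level-order visits nodes level by level from the root, left to right within each level.
Level 0: iris
Level 1: reed, kale
Level 2: pear, cedar, fig
Level 3: hop, moss, teak
Level 4: mint, tulip, yew
Level 5: fir, fern, rye
Full level-order sequence: iris, reed, kale, pear, cedar, fig, hop, moss, teak, mint, tulip, yew, fir, fern, rye.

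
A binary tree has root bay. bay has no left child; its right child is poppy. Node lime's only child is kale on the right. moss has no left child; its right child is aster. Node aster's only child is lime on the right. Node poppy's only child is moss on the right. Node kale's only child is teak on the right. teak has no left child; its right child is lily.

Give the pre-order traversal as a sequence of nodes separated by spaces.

bay poppy moss aster lime kale teak lily

Pre-order visits the node, then its left subtree, then its right subtree.
Visit bay.
At bay: no left child.
At bay: go right to poppy.
  Visit poppy.
  At poppy: no left child.
  At poppy: go right to moss.
    Visit moss.
    At moss: no left child.
    At moss: go right to aster.
      Visit aster.
      At aster: no left child.
      At aster: go right to lime.
        Visit lime.
        At lime: no left child.
        At lime: go right to kale.
          Visit kale.
          At kale: no left child.
          At kale: go right to teak.
            Visit teak.
            At teak: no left child.
            At teak: go right to lily.
              lily is a leaf — visit lily.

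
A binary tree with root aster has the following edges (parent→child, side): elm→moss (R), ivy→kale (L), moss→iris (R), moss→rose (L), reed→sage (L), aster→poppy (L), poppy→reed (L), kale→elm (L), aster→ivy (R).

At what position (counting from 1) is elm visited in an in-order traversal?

In-order visits the left subtree, then the node, then the right subtree.
At aster: go left to poppy.
  At poppy: go left to reed.
    At reed: go left to sage.
      sage is a leaf — visit sage.
    Visit reed.
    At reed: no right child.
  Visit poppy.
  At poppy: no right child.
Visit aster.
At aster: go right to ivy.
  At ivy: go left to kale.
    At kale: go left to elm.
      At elm: no left child.
      Visit elm.
      At elm: go right to moss.
        At moss: go left to rose.
          rose is a leaf — visit rose.
        Visit moss.
        At moss: go right to iris.
          iris is a leaf — visit iris.
    Visit kale.
    At kale: no right child.
  Visit ivy.
  At ivy: no right child.
Full in-order sequence: sage, reed, poppy, aster, elm, rose, moss, iris, kale, ivy.

5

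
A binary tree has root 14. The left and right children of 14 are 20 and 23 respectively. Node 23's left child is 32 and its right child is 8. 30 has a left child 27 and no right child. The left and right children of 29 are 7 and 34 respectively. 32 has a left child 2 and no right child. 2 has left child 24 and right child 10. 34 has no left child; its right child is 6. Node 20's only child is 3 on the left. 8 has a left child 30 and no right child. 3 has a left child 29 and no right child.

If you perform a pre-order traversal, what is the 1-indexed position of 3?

Pre-order visits the node, then its left subtree, then its right subtree.
Visit 14.
At 14: go left to 20.
  Visit 20.
  At 20: go left to 3.
    Visit 3.
    At 3: go left to 29.
      Visit 29.
      At 29: go left to 7.
        7 is a leaf — visit 7.
      At 29: go right to 34.
        Visit 34.
        At 34: no left child.
        At 34: go right to 6.
          6 is a leaf — visit 6.
    At 3: no right child.
  At 20: no right child.
At 14: go right to 23.
  Visit 23.
  At 23: go left to 32.
    Visit 32.
    At 32: go left to 2.
      Visit 2.
      At 2: go left to 24.
        24 is a leaf — visit 24.
      At 2: go right to 10.
        10 is a leaf — visit 10.
    At 32: no right child.
  At 23: go right to 8.
    Visit 8.
    At 8: go left to 30.
      Visit 30.
      At 30: go left to 27.
        27 is a leaf — visit 27.
      At 30: no right child.
    At 8: no right child.
Full pre-order sequence: 14, 20, 3, 29, 7, 34, 6, 23, 32, 2, 24, 10, 8, 30, 27.

3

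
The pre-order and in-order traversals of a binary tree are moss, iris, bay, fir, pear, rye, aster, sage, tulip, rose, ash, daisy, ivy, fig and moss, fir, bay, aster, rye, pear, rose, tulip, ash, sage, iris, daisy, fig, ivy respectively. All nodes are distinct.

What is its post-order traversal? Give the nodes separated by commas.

The first element of pre-order is the root; it splits in-order into left and right subtrees.
Root moss: left subtree has 0 nodes { }, right has 13 {fir, bay, aster, rye, pear, rose, tulip, ash, sage, iris, daisy, fig, ivy}.
  Root iris: left subtree has 9 nodes {fir, bay, aster, rye, pear, rose, tulip, ash, sage}, right has 3 {daisy, fig, ivy}.
    Root bay: left subtree has 1 node {fir}, right has 7 {aster, rye, pear, rose, tulip, ash, sage}.
      Root pear: left subtree has 2 nodes {aster, rye}, right has 4 {rose, tulip, ash, sage}.
        Root rye: left subtree has 1 node {aster}, right has 0 { }.
        Root sage: left subtree has 3 nodes {rose, tulip, ash}, right has 0 { }.
          Root tulip: left subtree has 1 node {rose}, right has 1 {ash}.
    Root daisy: left subtree has 0 nodes { }, right has 2 {fig, ivy}.
      Root ivy: left subtree has 1 node {fig}, right has 0 { }.

fir, aster, rye, rose, ash, tulip, sage, pear, bay, fig, ivy, daisy, iris, moss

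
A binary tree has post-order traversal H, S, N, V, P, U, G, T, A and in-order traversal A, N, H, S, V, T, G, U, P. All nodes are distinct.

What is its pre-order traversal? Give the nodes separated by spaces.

A T V N S H G U P

The last element of post-order is the root; it splits in-order into left and right subtrees.
Root A: left subtree has 0 nodes { }, right has 8 {N, H, S, V, T, G, U, P}.
  Root T: left subtree has 4 nodes {N, H, S, V}, right has 3 {G, U, P}.
    Root V: left subtree has 3 nodes {N, H, S}, right has 0 { }.
      Root N: left subtree has 0 nodes { }, right has 2 {H, S}.
        Root S: left subtree has 1 node {H}, right has 0 { }.
    Root G: left subtree has 0 nodes { }, right has 2 {U, P}.
      Root U: left subtree has 0 nodes { }, right has 1 {P}.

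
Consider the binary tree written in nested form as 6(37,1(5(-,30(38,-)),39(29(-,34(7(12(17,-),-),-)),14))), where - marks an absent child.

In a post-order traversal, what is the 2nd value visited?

38

Post-order visits the left subtree, then the right subtree, then the node.
At 6: go left to 37.
  37 is a leaf — visit 37.
At 6: go right to 1.
  At 1: go left to 5.
    At 5: no left child.
    At 5: go right to 30.
      At 30: go left to 38.
        38 is a leaf — visit 38.
      At 30: no right child.
      Visit 30.
    Visit 5.
  At 1: go right to 39.
    At 39: go left to 29.
      At 29: no left child.
      At 29: go right to 34.
        At 34: go left to 7.
          At 7: go left to 12.
            At 12: go left to 17.
              17 is a leaf — visit 17.
            At 12: no right child.
            Visit 12.
          At 7: no right child.
          Visit 7.
        At 34: no right child.
        Visit 34.
      Visit 29.
    At 39: go right to 14.
      14 is a leaf — visit 14.
    Visit 39.
  Visit 1.
Visit 6.
Full post-order sequence: 37, 38, 30, 5, 17, 12, 7, 34, 29, 14, 39, 1, 6.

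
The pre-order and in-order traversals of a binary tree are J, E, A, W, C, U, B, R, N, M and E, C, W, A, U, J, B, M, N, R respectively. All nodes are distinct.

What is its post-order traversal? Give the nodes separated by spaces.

C W U A E M N R B J

The first element of pre-order is the root; it splits in-order into left and right subtrees.
Root J: left subtree has 5 nodes {E, C, W, A, U}, right has 4 {B, M, N, R}.
  Root E: left subtree has 0 nodes { }, right has 4 {C, W, A, U}.
    Root A: left subtree has 2 nodes {C, W}, right has 1 {U}.
      Root W: left subtree has 1 node {C}, right has 0 { }.
  Root B: left subtree has 0 nodes { }, right has 3 {M, N, R}.
    Root R: left subtree has 2 nodes {M, N}, right has 0 { }.
      Root N: left subtree has 1 node {M}, right has 0 { }.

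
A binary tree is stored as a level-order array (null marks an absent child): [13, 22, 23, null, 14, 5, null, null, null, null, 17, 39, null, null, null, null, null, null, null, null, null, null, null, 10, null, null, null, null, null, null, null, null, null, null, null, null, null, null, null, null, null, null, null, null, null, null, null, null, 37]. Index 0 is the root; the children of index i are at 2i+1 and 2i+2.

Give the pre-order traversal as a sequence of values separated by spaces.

Pre-order visits the node, then its left subtree, then its right subtree.
Visit 13.
At 13: go left to 22.
  Visit 22.
  At 22: no left child.
  At 22: go right to 14.
    Visit 14.
    At 14: no left child.
    At 14: go right to 17.
      17 is a leaf — visit 17.
At 13: go right to 23.
  Visit 23.
  At 23: go left to 5.
    Visit 5.
    At 5: go left to 39.
      Visit 39.
      At 39: go left to 10.
        Visit 10.
        At 10: no left child.
        At 10: go right to 37.
          37 is a leaf — visit 37.
      At 39: no right child.
    At 5: no right child.
  At 23: no right child.

13 22 14 17 23 5 39 10 37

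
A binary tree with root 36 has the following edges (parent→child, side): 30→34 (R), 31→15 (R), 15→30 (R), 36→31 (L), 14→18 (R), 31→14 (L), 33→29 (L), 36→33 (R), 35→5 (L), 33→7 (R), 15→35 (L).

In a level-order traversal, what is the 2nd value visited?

Level-order visits nodes level by level from the root, left to right within each level.
Level 0: 36
Level 1: 31, 33
Level 2: 14, 15, 29, 7
Level 3: 18, 35, 30
Level 4: 5, 34
Full level-order sequence: 36, 31, 33, 14, 15, 29, 7, 18, 35, 30, 5, 34.

31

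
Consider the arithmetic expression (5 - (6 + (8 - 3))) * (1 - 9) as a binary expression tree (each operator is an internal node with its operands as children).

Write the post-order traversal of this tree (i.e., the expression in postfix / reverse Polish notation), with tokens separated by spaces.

5 6 8 3 - + - 1 9 - *

Post-order on an expression tree gives postfix notation: for each operator, emit left operand, right operand, then the operator.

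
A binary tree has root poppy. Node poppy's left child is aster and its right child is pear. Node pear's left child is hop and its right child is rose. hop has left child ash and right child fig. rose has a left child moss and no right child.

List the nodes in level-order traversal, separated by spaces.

Level-order visits nodes level by level from the root, left to right within each level.
Level 0: poppy
Level 1: aster, pear
Level 2: hop, rose
Level 3: ash, fig, moss

poppy aster pear hop rose ash fig moss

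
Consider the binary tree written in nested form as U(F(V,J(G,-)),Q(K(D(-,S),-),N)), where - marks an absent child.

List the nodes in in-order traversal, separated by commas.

V, F, G, J, U, D, S, K, Q, N

In-order visits the left subtree, then the node, then the right subtree.
At U: go left to F.
  At F: go left to V.
    V is a leaf — visit V.
  Visit F.
  At F: go right to J.
    At J: go left to G.
      G is a leaf — visit G.
    Visit J.
    At J: no right child.
Visit U.
At U: go right to Q.
  At Q: go left to K.
    At K: go left to D.
      At D: no left child.
      Visit D.
      At D: go right to S.
        S is a leaf — visit S.
    Visit K.
    At K: no right child.
  Visit Q.
  At Q: go right to N.
    N is a leaf — visit N.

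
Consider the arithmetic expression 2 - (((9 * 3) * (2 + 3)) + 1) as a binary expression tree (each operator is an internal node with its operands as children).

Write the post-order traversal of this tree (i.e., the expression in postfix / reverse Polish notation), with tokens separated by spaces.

Post-order on an expression tree gives postfix notation: for each operator, emit left operand, right operand, then the operator.

2 9 3 * 2 3 + * 1 + -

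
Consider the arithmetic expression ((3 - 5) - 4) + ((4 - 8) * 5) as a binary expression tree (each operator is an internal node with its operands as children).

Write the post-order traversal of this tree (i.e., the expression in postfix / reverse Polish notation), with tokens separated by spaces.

Post-order on an expression tree gives postfix notation: for each operator, emit left operand, right operand, then the operator.

3 5 - 4 - 4 8 - 5 * +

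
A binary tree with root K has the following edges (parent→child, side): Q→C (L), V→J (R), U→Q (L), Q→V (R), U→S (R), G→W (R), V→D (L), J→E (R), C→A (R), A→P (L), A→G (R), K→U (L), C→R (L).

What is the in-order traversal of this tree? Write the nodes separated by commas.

R, C, P, A, G, W, Q, D, V, J, E, U, S, K

In-order visits the left subtree, then the node, then the right subtree.
At K: go left to U.
  At U: go left to Q.
    At Q: go left to C.
      At C: go left to R.
        R is a leaf — visit R.
      Visit C.
      At C: go right to A.
        At A: go left to P.
          P is a leaf — visit P.
        Visit A.
        At A: go right to G.
          At G: no left child.
          Visit G.
          At G: go right to W.
            W is a leaf — visit W.
    Visit Q.
    At Q: go right to V.
      At V: go left to D.
        D is a leaf — visit D.
      Visit V.
      At V: go right to J.
        At J: no left child.
        Visit J.
        At J: go right to E.
          E is a leaf — visit E.
  Visit U.
  At U: go right to S.
    S is a leaf — visit S.
Visit K.
At K: no right child.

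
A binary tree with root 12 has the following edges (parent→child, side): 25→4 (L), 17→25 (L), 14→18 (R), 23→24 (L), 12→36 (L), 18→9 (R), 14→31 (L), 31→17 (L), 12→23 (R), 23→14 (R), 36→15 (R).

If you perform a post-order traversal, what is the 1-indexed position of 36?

Post-order visits the left subtree, then the right subtree, then the node.
At 12: go left to 36.
  At 36: no left child.
  At 36: go right to 15.
    15 is a leaf — visit 15.
  Visit 36.
At 12: go right to 23.
  At 23: go left to 24.
    24 is a leaf — visit 24.
  At 23: go right to 14.
    At 14: go left to 31.
      At 31: go left to 17.
        At 17: go left to 25.
          At 25: go left to 4.
            4 is a leaf — visit 4.
          At 25: no right child.
          Visit 25.
        At 17: no right child.
        Visit 17.
      At 31: no right child.
      Visit 31.
    At 14: go right to 18.
      At 18: no left child.
      At 18: go right to 9.
        9 is a leaf — visit 9.
      Visit 18.
    Visit 14.
  Visit 23.
Visit 12.
Full post-order sequence: 15, 36, 24, 4, 25, 17, 31, 9, 18, 14, 23, 12.

2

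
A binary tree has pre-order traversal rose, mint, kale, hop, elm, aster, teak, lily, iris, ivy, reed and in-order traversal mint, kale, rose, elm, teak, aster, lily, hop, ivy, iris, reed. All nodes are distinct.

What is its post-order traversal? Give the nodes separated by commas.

kale, mint, teak, lily, aster, elm, ivy, reed, iris, hop, rose

The first element of pre-order is the root; it splits in-order into left and right subtrees.
Root rose: left subtree has 2 nodes {mint, kale}, right has 8 {elm, teak, aster, lily, hop, ivy, iris, reed}.
  Root mint: left subtree has 0 nodes { }, right has 1 {kale}.
  Root hop: left subtree has 4 nodes {elm, teak, aster, lily}, right has 3 {ivy, iris, reed}.
    Root elm: left subtree has 0 nodes { }, right has 3 {teak, aster, lily}.
      Root aster: left subtree has 1 node {teak}, right has 1 {lily}.
    Root iris: left subtree has 1 node {ivy}, right has 1 {reed}.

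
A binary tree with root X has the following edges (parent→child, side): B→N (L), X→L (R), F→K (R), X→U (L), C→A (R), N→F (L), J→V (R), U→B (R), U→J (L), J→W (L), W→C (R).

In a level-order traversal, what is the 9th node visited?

Level-order visits nodes level by level from the root, left to right within each level.
Level 0: X
Level 1: U, L
Level 2: J, B
Level 3: W, V, N
Level 4: C, F
Level 5: A, K
Full level-order sequence: X, U, L, J, B, W, V, N, C, F, A, K.

C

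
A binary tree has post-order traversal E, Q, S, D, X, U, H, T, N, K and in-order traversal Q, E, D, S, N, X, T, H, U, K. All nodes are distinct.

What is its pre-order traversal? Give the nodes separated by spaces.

K N D Q E S T X H U

The last element of post-order is the root; it splits in-order into left and right subtrees.
Root K: left subtree has 9 nodes {Q, E, D, S, N, X, T, H, U}, right has 0 { }.
  Root N: left subtree has 4 nodes {Q, E, D, S}, right has 4 {X, T, H, U}.
    Root D: left subtree has 2 nodes {Q, E}, right has 1 {S}.
      Root Q: left subtree has 0 nodes { }, right has 1 {E}.
    Root T: left subtree has 1 node {X}, right has 2 {H, U}.
      Root H: left subtree has 0 nodes { }, right has 1 {U}.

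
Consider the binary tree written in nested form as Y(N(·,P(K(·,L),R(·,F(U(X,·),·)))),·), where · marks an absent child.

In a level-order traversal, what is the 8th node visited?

Level-order visits nodes level by level from the root, left to right within each level.
Level 0: Y
Level 1: N
Level 2: P
Level 3: K, R
Level 4: L, F
Level 5: U
Level 6: X
Full level-order sequence: Y, N, P, K, R, L, F, U, X.

U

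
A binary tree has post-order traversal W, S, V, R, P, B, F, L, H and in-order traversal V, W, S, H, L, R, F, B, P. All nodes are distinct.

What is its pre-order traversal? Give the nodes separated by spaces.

H V S W L F R B P

The last element of post-order is the root; it splits in-order into left and right subtrees.
Root H: left subtree has 3 nodes {V, W, S}, right has 5 {L, R, F, B, P}.
  Root V: left subtree has 0 nodes { }, right has 2 {W, S}.
    Root S: left subtree has 1 node {W}, right has 0 { }.
  Root L: left subtree has 0 nodes { }, right has 4 {R, F, B, P}.
    Root F: left subtree has 1 node {R}, right has 2 {B, P}.
      Root B: left subtree has 0 nodes { }, right has 1 {P}.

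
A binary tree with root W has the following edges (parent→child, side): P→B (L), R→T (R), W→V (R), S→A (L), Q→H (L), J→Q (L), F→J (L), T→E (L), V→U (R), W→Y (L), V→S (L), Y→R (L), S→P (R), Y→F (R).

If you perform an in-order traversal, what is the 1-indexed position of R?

1

In-order visits the left subtree, then the node, then the right subtree.
At W: go left to Y.
  At Y: go left to R.
    At R: no left child.
    Visit R.
    At R: go right to T.
      At T: go left to E.
        E is a leaf — visit E.
      Visit T.
      At T: no right child.
  Visit Y.
  At Y: go right to F.
    At F: go left to J.
      At J: go left to Q.
        At Q: go left to H.
          H is a leaf — visit H.
        Visit Q.
        At Q: no right child.
      Visit J.
      At J: no right child.
    Visit F.
    At F: no right child.
Visit W.
At W: go right to V.
  At V: go left to S.
    At S: go left to A.
      A is a leaf — visit A.
    Visit S.
    At S: go right to P.
      At P: go left to B.
        B is a leaf — visit B.
      Visit P.
      At P: no right child.
  Visit V.
  At V: go right to U.
    U is a leaf — visit U.
Full in-order sequence: R, E, T, Y, H, Q, J, F, W, A, S, B, P, V, U.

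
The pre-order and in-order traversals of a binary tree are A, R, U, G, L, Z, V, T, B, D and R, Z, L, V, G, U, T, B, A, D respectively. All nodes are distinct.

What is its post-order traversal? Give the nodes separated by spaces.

Z V L G B T U R D A

The first element of pre-order is the root; it splits in-order into left and right subtrees.
Root A: left subtree has 8 nodes {R, Z, L, V, G, U, T, B}, right has 1 {D}.
  Root R: left subtree has 0 nodes { }, right has 7 {Z, L, V, G, U, T, B}.
    Root U: left subtree has 4 nodes {Z, L, V, G}, right has 2 {T, B}.
      Root G: left subtree has 3 nodes {Z, L, V}, right has 0 { }.
        Root L: left subtree has 1 node {Z}, right has 1 {V}.
      Root T: left subtree has 0 nodes { }, right has 1 {B}.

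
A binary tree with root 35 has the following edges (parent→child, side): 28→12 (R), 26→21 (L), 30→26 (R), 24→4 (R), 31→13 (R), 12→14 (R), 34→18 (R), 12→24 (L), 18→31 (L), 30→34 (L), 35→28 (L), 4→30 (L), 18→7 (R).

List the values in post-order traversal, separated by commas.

Post-order visits the left subtree, then the right subtree, then the node.
At 35: go left to 28.
  At 28: no left child.
  At 28: go right to 12.
    At 12: go left to 24.
      At 24: no left child.
      At 24: go right to 4.
        At 4: go left to 30.
          At 30: go left to 34.
            At 34: no left child.
            At 34: go right to 18.
              At 18: go left to 31.
                At 31: no left child.
                At 31: go right to 13.
                  13 is a leaf — visit 13.
                Visit 31.
              At 18: go right to 7.
                7 is a leaf — visit 7.
              Visit 18.
            Visit 34.
          At 30: go right to 26.
            At 26: go left to 21.
              21 is a leaf — visit 21.
            At 26: no right child.
            Visit 26.
          Visit 30.
        At 4: no right child.
        Visit 4.
      Visit 24.
    At 12: go right to 14.
      14 is a leaf — visit 14.
    Visit 12.
  Visit 28.
At 35: no right child.
Visit 35.

13, 31, 7, 18, 34, 21, 26, 30, 4, 24, 14, 12, 28, 35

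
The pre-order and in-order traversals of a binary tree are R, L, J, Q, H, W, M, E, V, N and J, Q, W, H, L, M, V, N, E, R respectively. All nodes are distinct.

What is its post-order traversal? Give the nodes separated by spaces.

W H Q J N V E M L R

The first element of pre-order is the root; it splits in-order into left and right subtrees.
Root R: left subtree has 9 nodes {J, Q, W, H, L, M, V, N, E}, right has 0 { }.
  Root L: left subtree has 4 nodes {J, Q, W, H}, right has 4 {M, V, N, E}.
    Root J: left subtree has 0 nodes { }, right has 3 {Q, W, H}.
      Root Q: left subtree has 0 nodes { }, right has 2 {W, H}.
        Root H: left subtree has 1 node {W}, right has 0 { }.
    Root M: left subtree has 0 nodes { }, right has 3 {V, N, E}.
      Root E: left subtree has 2 nodes {V, N}, right has 0 { }.
        Root V: left subtree has 0 nodes { }, right has 1 {N}.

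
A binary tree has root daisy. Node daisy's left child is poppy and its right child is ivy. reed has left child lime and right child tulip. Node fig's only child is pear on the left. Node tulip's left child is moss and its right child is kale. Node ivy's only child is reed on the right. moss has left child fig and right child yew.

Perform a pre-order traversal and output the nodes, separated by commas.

Pre-order visits the node, then its left subtree, then its right subtree.
Visit daisy.
At daisy: go left to poppy.
  poppy is a leaf — visit poppy.
At daisy: go right to ivy.
  Visit ivy.
  At ivy: no left child.
  At ivy: go right to reed.
    Visit reed.
    At reed: go left to lime.
      lime is a leaf — visit lime.
    At reed: go right to tulip.
      Visit tulip.
      At tulip: go left to moss.
        Visit moss.
        At moss: go left to fig.
          Visit fig.
          At fig: go left to pear.
            pear is a leaf — visit pear.
          At fig: no right child.
        At moss: go right to yew.
          yew is a leaf — visit yew.
      At tulip: go right to kale.
        kale is a leaf — visit kale.

daisy, poppy, ivy, reed, lime, tulip, moss, fig, pear, yew, kale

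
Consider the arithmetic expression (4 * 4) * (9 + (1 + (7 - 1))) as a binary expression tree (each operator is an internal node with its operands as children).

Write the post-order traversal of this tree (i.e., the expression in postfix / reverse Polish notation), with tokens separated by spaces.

Post-order on an expression tree gives postfix notation: for each operator, emit left operand, right operand, then the operator.

4 4 * 9 1 7 1 - + + *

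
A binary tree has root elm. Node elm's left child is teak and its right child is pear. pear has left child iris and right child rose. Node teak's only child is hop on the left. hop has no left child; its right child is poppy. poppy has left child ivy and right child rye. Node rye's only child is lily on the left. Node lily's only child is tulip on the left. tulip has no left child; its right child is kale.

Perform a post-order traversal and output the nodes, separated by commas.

Post-order visits the left subtree, then the right subtree, then the node.
At elm: go left to teak.
  At teak: go left to hop.
    At hop: no left child.
    At hop: go right to poppy.
      At poppy: go left to ivy.
        ivy is a leaf — visit ivy.
      At poppy: go right to rye.
        At rye: go left to lily.
          At lily: go left to tulip.
            At tulip: no left child.
            At tulip: go right to kale.
              kale is a leaf — visit kale.
            Visit tulip.
          At lily: no right child.
          Visit lily.
        At rye: no right child.
        Visit rye.
      Visit poppy.
    Visit hop.
  At teak: no right child.
  Visit teak.
At elm: go right to pear.
  At pear: go left to iris.
    iris is a leaf — visit iris.
  At pear: go right to rose.
    rose is a leaf — visit rose.
  Visit pear.
Visit elm.

ivy, kale, tulip, lily, rye, poppy, hop, teak, iris, rose, pear, elm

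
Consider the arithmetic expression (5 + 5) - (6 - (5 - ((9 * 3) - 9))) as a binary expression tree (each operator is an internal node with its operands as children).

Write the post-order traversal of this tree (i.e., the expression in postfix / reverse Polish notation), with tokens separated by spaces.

Post-order on an expression tree gives postfix notation: for each operator, emit left operand, right operand, then the operator.

5 5 + 6 5 9 3 * 9 - - - -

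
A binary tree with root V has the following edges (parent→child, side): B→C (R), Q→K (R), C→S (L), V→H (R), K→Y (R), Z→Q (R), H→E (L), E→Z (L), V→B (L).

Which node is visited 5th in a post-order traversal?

K

Post-order visits the left subtree, then the right subtree, then the node.
At V: go left to B.
  At B: no left child.
  At B: go right to C.
    At C: go left to S.
      S is a leaf — visit S.
    At C: no right child.
    Visit C.
  Visit B.
At V: go right to H.
  At H: go left to E.
    At E: go left to Z.
      At Z: no left child.
      At Z: go right to Q.
        At Q: no left child.
        At Q: go right to K.
          At K: no left child.
          At K: go right to Y.
            Y is a leaf — visit Y.
          Visit K.
        Visit Q.
      Visit Z.
    At E: no right child.
    Visit E.
  At H: no right child.
  Visit H.
Visit V.
Full post-order sequence: S, C, B, Y, K, Q, Z, E, H, V.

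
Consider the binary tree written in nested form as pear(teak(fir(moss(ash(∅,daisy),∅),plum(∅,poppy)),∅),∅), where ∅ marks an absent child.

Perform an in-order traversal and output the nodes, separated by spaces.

ash daisy moss fir plum poppy teak pear

In-order visits the left subtree, then the node, then the right subtree.
At pear: go left to teak.
  At teak: go left to fir.
    At fir: go left to moss.
      At moss: go left to ash.
        At ash: no left child.
        Visit ash.
        At ash: go right to daisy.
          daisy is a leaf — visit daisy.
      Visit moss.
      At moss: no right child.
    Visit fir.
    At fir: go right to plum.
      At plum: no left child.
      Visit plum.
      At plum: go right to poppy.
        poppy is a leaf — visit poppy.
  Visit teak.
  At teak: no right child.
Visit pear.
At pear: no right child.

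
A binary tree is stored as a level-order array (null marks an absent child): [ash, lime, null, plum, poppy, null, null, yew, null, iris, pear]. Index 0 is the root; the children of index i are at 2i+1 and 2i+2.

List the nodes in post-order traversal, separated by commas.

yew, plum, iris, pear, poppy, lime, ash

Post-order visits the left subtree, then the right subtree, then the node.
At ash: go left to lime.
  At lime: go left to plum.
    At plum: go left to yew.
      yew is a leaf — visit yew.
    At plum: no right child.
    Visit plum.
  At lime: go right to poppy.
    At poppy: go left to iris.
      iris is a leaf — visit iris.
    At poppy: go right to pear.
      pear is a leaf — visit pear.
    Visit poppy.
  Visit lime.
At ash: no right child.
Visit ash.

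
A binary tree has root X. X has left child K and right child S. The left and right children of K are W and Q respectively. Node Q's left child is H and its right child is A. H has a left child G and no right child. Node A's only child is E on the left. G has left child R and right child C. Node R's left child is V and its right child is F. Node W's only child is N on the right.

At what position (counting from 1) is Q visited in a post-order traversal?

Post-order visits the left subtree, then the right subtree, then the node.
At X: go left to K.
  At K: go left to W.
    At W: no left child.
    At W: go right to N.
      N is a leaf — visit N.
    Visit W.
  At K: go right to Q.
    At Q: go left to H.
      At H: go left to G.
        At G: go left to R.
          At R: go left to V.
            V is a leaf — visit V.
          At R: go right to F.
            F is a leaf — visit F.
          Visit R.
        At G: go right to C.
          C is a leaf — visit C.
        Visit G.
      At H: no right child.
      Visit H.
    At Q: go right to A.
      At A: go left to E.
        E is a leaf — visit E.
      At A: no right child.
      Visit A.
    Visit Q.
  Visit K.
At X: go right to S.
  S is a leaf — visit S.
Visit X.
Full post-order sequence: N, W, V, F, R, C, G, H, E, A, Q, K, S, X.

11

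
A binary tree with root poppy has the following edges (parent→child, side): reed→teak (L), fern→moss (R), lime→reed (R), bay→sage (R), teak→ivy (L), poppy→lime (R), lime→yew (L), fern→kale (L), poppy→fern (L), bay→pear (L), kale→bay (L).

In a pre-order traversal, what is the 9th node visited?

Pre-order visits the node, then its left subtree, then its right subtree.
Visit poppy.
At poppy: go left to fern.
  Visit fern.
  At fern: go left to kale.
    Visit kale.
    At kale: go left to bay.
      Visit bay.
      At bay: go left to pear.
        pear is a leaf — visit pear.
      At bay: go right to sage.
        sage is a leaf — visit sage.
    At kale: no right child.
  At fern: go right to moss.
    moss is a leaf — visit moss.
At poppy: go right to lime.
  Visit lime.
  At lime: go left to yew.
    yew is a leaf — visit yew.
  At lime: go right to reed.
    Visit reed.
    At reed: go left to teak.
      Visit teak.
      At teak: go left to ivy.
        ivy is a leaf — visit ivy.
      At teak: no right child.
    At reed: no right child.
Full pre-order sequence: poppy, fern, kale, bay, pear, sage, moss, lime, yew, reed, teak, ivy.

yew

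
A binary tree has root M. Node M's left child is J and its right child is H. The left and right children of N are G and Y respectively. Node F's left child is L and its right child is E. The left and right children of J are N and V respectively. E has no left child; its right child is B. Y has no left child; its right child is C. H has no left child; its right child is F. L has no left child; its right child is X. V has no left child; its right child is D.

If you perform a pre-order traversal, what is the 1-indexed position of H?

Pre-order visits the node, then its left subtree, then its right subtree.
Visit M.
At M: go left to J.
  Visit J.
  At J: go left to N.
    Visit N.
    At N: go left to G.
      G is a leaf — visit G.
    At N: go right to Y.
      Visit Y.
      At Y: no left child.
      At Y: go right to C.
        C is a leaf — visit C.
  At J: go right to V.
    Visit V.
    At V: no left child.
    At V: go right to D.
      D is a leaf — visit D.
At M: go right to H.
  Visit H.
  At H: no left child.
  At H: go right to F.
    Visit F.
    At F: go left to L.
      Visit L.
      At L: no left child.
      At L: go right to X.
        X is a leaf — visit X.
    At F: go right to E.
      Visit E.
      At E: no left child.
      At E: go right to B.
        B is a leaf — visit B.
Full pre-order sequence: M, J, N, G, Y, C, V, D, H, F, L, X, E, B.

9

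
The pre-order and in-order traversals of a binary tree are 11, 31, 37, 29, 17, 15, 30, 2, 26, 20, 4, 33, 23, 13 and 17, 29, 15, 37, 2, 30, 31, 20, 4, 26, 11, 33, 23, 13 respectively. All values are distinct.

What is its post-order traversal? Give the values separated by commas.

17, 15, 29, 2, 30, 37, 4, 20, 26, 31, 13, 23, 33, 11

The first element of pre-order is the root; it splits in-order into left and right subtrees.
Root 11: left subtree has 10 nodes {17, 29, 15, 37, 2, 30, 31, 20, 4, 26}, right has 3 {33, 23, 13}.
  Root 31: left subtree has 6 nodes {17, 29, 15, 37, 2, 30}, right has 3 {20, 4, 26}.
    Root 37: left subtree has 3 nodes {17, 29, 15}, right has 2 {2, 30}.
      Root 29: left subtree has 1 node {17}, right has 1 {15}.
      Root 30: left subtree has 1 node {2}, right has 0 { }.
    Root 26: left subtree has 2 nodes {20, 4}, right has 0 { }.
      Root 20: left subtree has 0 nodes { }, right has 1 {4}.
  Root 33: left subtree has 0 nodes { }, right has 2 {23, 13}.
    Root 23: left subtree has 0 nodes { }, right has 1 {13}.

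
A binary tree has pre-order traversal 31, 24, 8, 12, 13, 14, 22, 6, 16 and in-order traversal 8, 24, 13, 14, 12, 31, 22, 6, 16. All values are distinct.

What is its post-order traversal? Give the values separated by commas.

8, 14, 13, 12, 24, 16, 6, 22, 31

The first element of pre-order is the root; it splits in-order into left and right subtrees.
Root 31: left subtree has 5 nodes {8, 24, 13, 14, 12}, right has 3 {22, 6, 16}.
  Root 24: left subtree has 1 node {8}, right has 3 {13, 14, 12}.
    Root 12: left subtree has 2 nodes {13, 14}, right has 0 { }.
      Root 13: left subtree has 0 nodes { }, right has 1 {14}.
  Root 22: left subtree has 0 nodes { }, right has 2 {6, 16}.
    Root 6: left subtree has 0 nodes { }, right has 1 {16}.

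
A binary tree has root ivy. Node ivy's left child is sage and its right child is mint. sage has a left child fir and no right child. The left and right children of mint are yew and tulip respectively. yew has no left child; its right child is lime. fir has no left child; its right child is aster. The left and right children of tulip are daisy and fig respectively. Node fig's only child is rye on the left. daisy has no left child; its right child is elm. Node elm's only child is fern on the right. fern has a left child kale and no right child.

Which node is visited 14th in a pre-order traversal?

rye

Pre-order visits the node, then its left subtree, then its right subtree.
Visit ivy.
At ivy: go left to sage.
  Visit sage.
  At sage: go left to fir.
    Visit fir.
    At fir: no left child.
    At fir: go right to aster.
      aster is a leaf — visit aster.
  At sage: no right child.
At ivy: go right to mint.
  Visit mint.
  At mint: go left to yew.
    Visit yew.
    At yew: no left child.
    At yew: go right to lime.
      lime is a leaf — visit lime.
  At mint: go right to tulip.
    Visit tulip.
    At tulip: go left to daisy.
      Visit daisy.
      At daisy: no left child.
      At daisy: go right to elm.
        Visit elm.
        At elm: no left child.
        At elm: go right to fern.
          Visit fern.
          At fern: go left to kale.
            kale is a leaf — visit kale.
          At fern: no right child.
    At tulip: go right to fig.
      Visit fig.
      At fig: go left to rye.
        rye is a leaf — visit rye.
      At fig: no right child.
Full pre-order sequence: ivy, sage, fir, aster, mint, yew, lime, tulip, daisy, elm, fern, kale, fig, rye.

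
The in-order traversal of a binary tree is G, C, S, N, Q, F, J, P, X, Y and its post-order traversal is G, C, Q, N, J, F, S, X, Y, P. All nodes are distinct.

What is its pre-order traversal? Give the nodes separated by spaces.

P S C G F N Q J Y X

The last element of post-order is the root; it splits in-order into left and right subtrees.
Root P: left subtree has 7 nodes {G, C, S, N, Q, F, J}, right has 2 {X, Y}.
  Root S: left subtree has 2 nodes {G, C}, right has 4 {N, Q, F, J}.
    Root C: left subtree has 1 node {G}, right has 0 { }.
    Root F: left subtree has 2 nodes {N, Q}, right has 1 {J}.
      Root N: left subtree has 0 nodes { }, right has 1 {Q}.
  Root Y: left subtree has 1 node {X}, right has 0 { }.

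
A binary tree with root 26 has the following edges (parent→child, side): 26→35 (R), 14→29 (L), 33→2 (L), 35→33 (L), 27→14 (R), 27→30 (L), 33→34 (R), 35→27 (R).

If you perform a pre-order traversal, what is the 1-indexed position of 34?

Pre-order visits the node, then its left subtree, then its right subtree.
Visit 26.
At 26: no left child.
At 26: go right to 35.
  Visit 35.
  At 35: go left to 33.
    Visit 33.
    At 33: go left to 2.
      2 is a leaf — visit 2.
    At 33: go right to 34.
      34 is a leaf — visit 34.
  At 35: go right to 27.
    Visit 27.
    At 27: go left to 30.
      30 is a leaf — visit 30.
    At 27: go right to 14.
      Visit 14.
      At 14: go left to 29.
        29 is a leaf — visit 29.
      At 14: no right child.
Full pre-order sequence: 26, 35, 33, 2, 34, 27, 30, 14, 29.

5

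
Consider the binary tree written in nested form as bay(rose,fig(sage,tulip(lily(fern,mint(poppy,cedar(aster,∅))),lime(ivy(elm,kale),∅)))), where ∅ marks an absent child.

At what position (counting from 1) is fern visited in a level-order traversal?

8

Level-order visits nodes level by level from the root, left to right within each level.
Level 0: bay
Level 1: rose, fig
Level 2: sage, tulip
Level 3: lily, lime
Level 4: fern, mint, ivy
Level 5: poppy, cedar, elm, kale
Level 6: aster
Full level-order sequence: bay, rose, fig, sage, tulip, lily, lime, fern, mint, ivy, poppy, cedar, elm, kale, aster.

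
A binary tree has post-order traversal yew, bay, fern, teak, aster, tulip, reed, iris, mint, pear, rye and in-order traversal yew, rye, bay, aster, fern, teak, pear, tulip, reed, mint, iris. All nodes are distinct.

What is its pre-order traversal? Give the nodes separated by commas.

The last element of post-order is the root; it splits in-order into left and right subtrees.
Root rye: left subtree has 1 node {yew}, right has 9 {bay, aster, fern, teak, pear, tulip, reed, mint, iris}.
  Root pear: left subtree has 4 nodes {bay, aster, fern, teak}, right has 4 {tulip, reed, mint, iris}.
    Root aster: left subtree has 1 node {bay}, right has 2 {fern, teak}.
      Root teak: left subtree has 1 node {fern}, right has 0 { }.
    Root mint: left subtree has 2 nodes {tulip, reed}, right has 1 {iris}.
      Root reed: left subtree has 1 node {tulip}, right has 0 { }.

rye, yew, pear, aster, bay, teak, fern, mint, reed, tulip, iris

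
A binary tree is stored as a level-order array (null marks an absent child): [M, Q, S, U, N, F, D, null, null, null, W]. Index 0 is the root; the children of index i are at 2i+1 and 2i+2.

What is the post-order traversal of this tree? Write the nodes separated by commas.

U, W, N, Q, F, D, S, M

Post-order visits the left subtree, then the right subtree, then the node.
At M: go left to Q.
  At Q: go left to U.
    U is a leaf — visit U.
  At Q: go right to N.
    At N: no left child.
    At N: go right to W.
      W is a leaf — visit W.
    Visit N.
  Visit Q.
At M: go right to S.
  At S: go left to F.
    F is a leaf — visit F.
  At S: go right to D.
    D is a leaf — visit D.
  Visit S.
Visit M.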